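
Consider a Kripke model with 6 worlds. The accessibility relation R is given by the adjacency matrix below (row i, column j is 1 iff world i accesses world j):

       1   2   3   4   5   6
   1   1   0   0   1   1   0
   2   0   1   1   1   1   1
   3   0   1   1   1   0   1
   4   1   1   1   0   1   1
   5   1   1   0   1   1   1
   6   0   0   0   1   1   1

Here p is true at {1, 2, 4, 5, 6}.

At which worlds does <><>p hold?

{1, 2, 3, 4, 5, 6}

1: successors {1, 4, 5}; <>p there: 1:T, 4:T, 5:T. ✓
2: successors {2, 3, 4, 5, 6}; <>p there: 2:T, 3:T, 4:T, 5:T, 6:T. ✓
3: successors {2, 3, 4, 6}; <>p there: 2:T, 3:T, 4:T, 6:T. ✓
4: successors {1, 2, 3, 5, 6}; <>p there: 1:T, 2:T, 3:T, 5:T, 6:T. ✓
5: successors {1, 2, 4, 5, 6}; <>p there: 1:T, 2:T, 4:T, 5:T, 6:T. ✓
6: successors {4, 5, 6}; <>p there: 4:T, 5:T, 6:T. ✓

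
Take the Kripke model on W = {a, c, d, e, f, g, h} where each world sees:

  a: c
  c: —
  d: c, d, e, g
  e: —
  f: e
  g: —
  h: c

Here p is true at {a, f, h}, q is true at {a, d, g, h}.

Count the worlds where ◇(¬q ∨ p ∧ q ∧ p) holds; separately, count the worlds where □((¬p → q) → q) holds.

4 and 7

For ◇(¬q ∨ p ∧ q ∧ p):
a: successors {c}; ¬q ∨ p ∧ q ∧ p there: c:T. ✓
c: no successors, so ◇(¬q ∨ p ∧ q ∧ p) fails. ✗
d: successors {c, d, e, g}; ¬q ∨ p ∧ q ∧ p there: c:T, d:F, e:T, g:F. ✓
e: no successors, so ◇(¬q ∨ p ∧ q ∧ p) fails. ✗
f: successors {e}; ¬q ∨ p ∧ q ∧ p there: e:T. ✓
g: no successors, so ◇(¬q ∨ p ∧ q ∧ p) fails. ✗
h: successors {c}; ¬q ∨ p ∧ q ∧ p there: c:T. ✓
— 4 worlds.
For □((¬p → q) → q):
a: successors {c}; (¬p → q) → q there: c:T. ✓
c: no successors, so □((¬p → q) → q) holds vacuously. ✓
d: successors {c, d, e, g}; (¬p → q) → q there: c:T, d:T, e:T, g:T. ✓
e: no successors, so □((¬p → q) → q) holds vacuously. ✓
f: successors {e}; (¬p → q) → q there: e:T. ✓
g: no successors, so □((¬p → q) → q) holds vacuously. ✓
h: successors {c}; (¬p → q) → q there: c:T. ✓
— 7 worlds.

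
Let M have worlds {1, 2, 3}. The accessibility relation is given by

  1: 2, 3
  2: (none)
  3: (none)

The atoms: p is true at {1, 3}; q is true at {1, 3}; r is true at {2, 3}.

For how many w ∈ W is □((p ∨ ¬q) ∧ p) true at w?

2

1: successors {2, 3}; (p ∨ ¬q) ∧ p there: 2:F, 3:T. ✗
2: no successors, so □((p ∨ ¬q) ∧ p) holds vacuously. ✓
3: no successors, so □((p ∨ ¬q) ∧ p) holds vacuously. ✓
Satisfying worlds: {2, 3}.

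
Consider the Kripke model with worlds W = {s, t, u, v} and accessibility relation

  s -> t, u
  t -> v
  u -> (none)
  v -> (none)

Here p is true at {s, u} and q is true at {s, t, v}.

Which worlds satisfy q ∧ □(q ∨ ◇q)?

{t, v}

s: q is T, □(q ∨ ◇q) is F. ✗
t: q is T, □(q ∨ ◇q) is T. ✓
u: q is F, □(q ∨ ◇q) is T. ✗
v: q is T, □(q ∨ ◇q) is T. ✓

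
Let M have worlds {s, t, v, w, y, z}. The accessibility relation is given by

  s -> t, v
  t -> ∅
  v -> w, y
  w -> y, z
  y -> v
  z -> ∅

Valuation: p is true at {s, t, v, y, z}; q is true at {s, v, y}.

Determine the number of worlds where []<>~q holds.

s: successors {t, v}; <>~q there: t:F, v:T. ✗
t: no successors, so []<>~q holds vacuously. ✓
v: successors {w, y}; <>~q there: w:T, y:F. ✗
w: successors {y, z}; <>~q there: y:F, z:F. ✗
y: successors {v}; <>~q there: v:T. ✓
z: no successors, so []<>~q holds vacuously. ✓
Satisfying worlds: {t, y, z}.

3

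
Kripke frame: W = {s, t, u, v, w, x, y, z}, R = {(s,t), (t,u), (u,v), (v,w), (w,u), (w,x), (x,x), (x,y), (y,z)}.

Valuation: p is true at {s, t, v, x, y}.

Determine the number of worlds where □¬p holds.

4

s: successors {t}; ¬p there: t:F. ✗
t: successors {u}; ¬p there: u:T. ✓
u: successors {v}; ¬p there: v:F. ✗
v: successors {w}; ¬p there: w:T. ✓
w: successors {u, x}; ¬p there: u:T, x:F. ✗
x: successors {x, y}; ¬p there: x:F, y:F. ✗
y: successors {z}; ¬p there: z:T. ✓
z: no successors, so □¬p holds vacuously. ✓
Satisfying worlds: {t, v, y, z}.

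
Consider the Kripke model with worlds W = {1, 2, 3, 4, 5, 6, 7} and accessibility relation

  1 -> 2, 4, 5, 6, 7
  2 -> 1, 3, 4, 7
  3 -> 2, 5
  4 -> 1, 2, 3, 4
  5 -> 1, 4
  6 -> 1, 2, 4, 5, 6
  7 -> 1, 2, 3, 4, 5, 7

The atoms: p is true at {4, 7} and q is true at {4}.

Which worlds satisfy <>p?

1: successors {2, 4, 5, 6, 7}; p there: 2:F, 4:T, 5:F, 6:F, 7:T. ✓
2: successors {1, 3, 4, 7}; p there: 1:F, 3:F, 4:T, 7:T. ✓
3: successors {2, 5}; p there: 2:F, 5:F. ✗
4: successors {1, 2, 3, 4}; p there: 1:F, 2:F, 3:F, 4:T. ✓
5: successors {1, 4}; p there: 1:F, 4:T. ✓
6: successors {1, 2, 4, 5, 6}; p there: 1:F, 2:F, 4:T, 5:F, 6:F. ✓
7: successors {1, 2, 3, 4, 5, 7}; p there: 1:F, 2:F, 3:F, 4:T, 5:F, 7:T. ✓

{1, 2, 4, 5, 6, 7}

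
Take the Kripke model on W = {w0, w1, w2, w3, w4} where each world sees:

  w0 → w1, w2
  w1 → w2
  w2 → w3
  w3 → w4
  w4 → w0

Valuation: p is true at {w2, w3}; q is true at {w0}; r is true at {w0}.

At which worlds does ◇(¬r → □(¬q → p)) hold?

{w0, w1, w3, w4}

w0: successors {w1, w2}; ¬r → □(¬q → p) there: w1:T, w2:T. ✓
w1: successors {w2}; ¬r → □(¬q → p) there: w2:T. ✓
w2: successors {w3}; ¬r → □(¬q → p) there: w3:F. ✗
w3: successors {w4}; ¬r → □(¬q → p) there: w4:T. ✓
w4: successors {w0}; ¬r → □(¬q → p) there: w0:T. ✓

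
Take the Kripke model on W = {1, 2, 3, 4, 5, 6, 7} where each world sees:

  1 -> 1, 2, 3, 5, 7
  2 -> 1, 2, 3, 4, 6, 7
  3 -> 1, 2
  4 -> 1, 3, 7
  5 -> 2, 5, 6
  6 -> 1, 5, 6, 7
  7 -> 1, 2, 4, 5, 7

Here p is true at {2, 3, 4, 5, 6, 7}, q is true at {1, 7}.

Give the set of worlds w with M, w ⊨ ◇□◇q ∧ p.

1: ◇□◇q is T, p is F. ✗
2: ◇□◇q is T, p is T. ✓
3: ◇□◇q is T, p is T. ✓
4: ◇□◇q is T, p is T. ✓
5: ◇□◇q is T, p is T. ✓
6: ◇□◇q is F, p is T. ✗
7: ◇□◇q is T, p is T. ✓

{2, 3, 4, 5, 7}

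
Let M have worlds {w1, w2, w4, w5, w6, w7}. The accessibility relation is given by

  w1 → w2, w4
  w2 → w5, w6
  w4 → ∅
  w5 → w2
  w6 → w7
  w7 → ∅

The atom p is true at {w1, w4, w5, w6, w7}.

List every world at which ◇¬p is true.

w1: successors {w2, w4}; ¬p there: w2:T, w4:F. ✓
w2: successors {w5, w6}; ¬p there: w5:F, w6:F. ✗
w4: no successors, so ◇¬p fails. ✗
w5: successors {w2}; ¬p there: w2:T. ✓
w6: successors {w7}; ¬p there: w7:F. ✗
w7: no successors, so ◇¬p fails. ✗

{w1, w5}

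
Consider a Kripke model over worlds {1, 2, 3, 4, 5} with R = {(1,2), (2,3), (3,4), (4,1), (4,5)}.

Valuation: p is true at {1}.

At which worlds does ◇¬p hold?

{1, 2, 3, 4}

1: successors {2}; ¬p there: 2:T. ✓
2: successors {3}; ¬p there: 3:T. ✓
3: successors {4}; ¬p there: 4:T. ✓
4: successors {1, 5}; ¬p there: 1:F, 5:T. ✓
5: no successors, so ◇¬p fails. ✗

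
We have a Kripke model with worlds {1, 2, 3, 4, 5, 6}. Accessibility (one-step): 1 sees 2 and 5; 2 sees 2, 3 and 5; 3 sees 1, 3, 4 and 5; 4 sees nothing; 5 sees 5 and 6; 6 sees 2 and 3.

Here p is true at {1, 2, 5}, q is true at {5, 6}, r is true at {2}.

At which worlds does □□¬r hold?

1: successors {2, 5}; □¬r there: 2:F, 5:T. ✗
2: successors {2, 3, 5}; □¬r there: 2:F, 3:T, 5:T. ✗
3: successors {1, 3, 4, 5}; □¬r there: 1:F, 3:T, 4:T, 5:T. ✗
4: no successors, so □□¬r holds vacuously. ✓
5: successors {5, 6}; □¬r there: 5:T, 6:F. ✗
6: successors {2, 3}; □¬r there: 2:F, 3:T. ✗

{4}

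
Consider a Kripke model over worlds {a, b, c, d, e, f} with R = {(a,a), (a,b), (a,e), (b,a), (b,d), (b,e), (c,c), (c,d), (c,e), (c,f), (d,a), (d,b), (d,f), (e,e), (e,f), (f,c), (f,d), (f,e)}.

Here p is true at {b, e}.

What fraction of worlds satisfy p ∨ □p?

a: p is F, □p is F. ✗
b: p is T, □p is F. ✓
c: p is F, □p is F. ✗
d: p is F, □p is F. ✗
e: p is T, □p is F. ✓
f: p is F, □p is F. ✗
That's 2 of 6 worlds, so 2/6 = 1/3.

1/3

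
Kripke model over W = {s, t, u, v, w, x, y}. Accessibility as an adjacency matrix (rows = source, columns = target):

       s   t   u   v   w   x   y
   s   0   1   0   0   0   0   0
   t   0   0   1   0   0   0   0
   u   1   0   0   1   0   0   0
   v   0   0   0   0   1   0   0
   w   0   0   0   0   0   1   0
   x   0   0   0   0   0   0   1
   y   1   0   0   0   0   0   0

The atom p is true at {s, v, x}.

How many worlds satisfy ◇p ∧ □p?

s: ◇p is F, □p is F. ✗
t: ◇p is F, □p is F. ✗
u: ◇p is T, □p is T. ✓
v: ◇p is F, □p is F. ✗
w: ◇p is T, □p is T. ✓
x: ◇p is F, □p is F. ✗
y: ◇p is T, □p is T. ✓
Satisfying worlds: {u, w, y}.

3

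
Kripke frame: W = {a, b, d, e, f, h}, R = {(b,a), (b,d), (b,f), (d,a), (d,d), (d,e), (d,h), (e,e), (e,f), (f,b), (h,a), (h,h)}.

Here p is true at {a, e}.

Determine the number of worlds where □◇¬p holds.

3

a: no successors, so □◇¬p holds vacuously. ✓
b: successors {a, d, f}; ◇¬p there: a:F, d:T, f:T. ✗
d: successors {a, d, e, h}; ◇¬p there: a:F, d:T, e:T, h:T. ✗
e: successors {e, f}; ◇¬p there: e:T, f:T. ✓
f: successors {b}; ◇¬p there: b:T. ✓
h: successors {a, h}; ◇¬p there: a:F, h:T. ✗
Satisfying worlds: {a, e, f}.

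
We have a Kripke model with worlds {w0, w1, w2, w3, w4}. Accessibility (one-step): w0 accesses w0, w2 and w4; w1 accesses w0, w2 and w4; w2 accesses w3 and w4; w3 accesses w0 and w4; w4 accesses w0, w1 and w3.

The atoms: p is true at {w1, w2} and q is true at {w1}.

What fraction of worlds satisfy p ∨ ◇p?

w0: p is F, ◇p is T. ✓
w1: p is T, ◇p is T. ✓
w2: p is T, ◇p is F. ✓
w3: p is F, ◇p is F. ✗
w4: p is F, ◇p is T. ✓
That's 4 of 5 worlds, so 4/5.

4/5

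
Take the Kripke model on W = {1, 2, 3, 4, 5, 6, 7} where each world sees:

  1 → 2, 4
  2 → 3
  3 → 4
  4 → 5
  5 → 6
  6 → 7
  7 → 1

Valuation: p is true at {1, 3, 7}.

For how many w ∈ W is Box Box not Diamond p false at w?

1: successors {2, 4}; Box not Diamond p there: 2:T, 4:T. ✓
2: successors {3}; Box not Diamond p there: 3:T. ✓
3: successors {4}; Box not Diamond p there: 4:T. ✓
4: successors {5}; Box not Diamond p there: 5:F. ✗
5: successors {6}; Box not Diamond p there: 6:F. ✗
6: successors {7}; Box not Diamond p there: 7:T. ✓
7: successors {1}; Box not Diamond p there: 1:F. ✗
Satisfying worlds: {1, 2, 3, 6}.
So Box Box not Diamond p fails at the other 3 worlds.

3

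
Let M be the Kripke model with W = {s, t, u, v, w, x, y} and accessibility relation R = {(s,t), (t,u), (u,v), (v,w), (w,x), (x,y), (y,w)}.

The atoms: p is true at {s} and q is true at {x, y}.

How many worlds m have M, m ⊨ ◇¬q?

s: successors {t}; ¬q there: t:T. ✓
t: successors {u}; ¬q there: u:T. ✓
u: successors {v}; ¬q there: v:T. ✓
v: successors {w}; ¬q there: w:T. ✓
w: successors {x}; ¬q there: x:F. ✗
x: successors {y}; ¬q there: y:F. ✗
y: successors {w}; ¬q there: w:T. ✓
Satisfying worlds: {s, t, u, v, y}.

5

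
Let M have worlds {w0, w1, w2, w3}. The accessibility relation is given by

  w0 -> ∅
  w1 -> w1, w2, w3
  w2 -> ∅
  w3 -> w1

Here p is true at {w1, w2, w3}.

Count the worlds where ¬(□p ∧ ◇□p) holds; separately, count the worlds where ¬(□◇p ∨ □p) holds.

2 and 0

For ¬(□p ∧ ◇□p):
w0: □p ∧ ◇□p is F. ✓
w1: □p ∧ ◇□p is T. ✗
w2: □p ∧ ◇□p is F. ✓
w3: □p ∧ ◇□p is T. ✗
— 2 worlds.
For ¬(□◇p ∨ □p):
w0: □◇p ∨ □p is T. ✗
w1: □◇p ∨ □p is T. ✗
w2: □◇p ∨ □p is T. ✗
w3: □◇p ∨ □p is T. ✗
— 0 worlds.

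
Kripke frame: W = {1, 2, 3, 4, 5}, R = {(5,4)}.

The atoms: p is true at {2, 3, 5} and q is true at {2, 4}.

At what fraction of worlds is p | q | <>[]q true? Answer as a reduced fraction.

1: p | q is F, <>[]q is F. ✗
2: p | q is T, <>[]q is F. ✓
3: p | q is T, <>[]q is F. ✓
4: p | q is T, <>[]q is F. ✓
5: p | q is T, <>[]q is T. ✓
That's 4 of 5 worlds, so 4/5.

4/5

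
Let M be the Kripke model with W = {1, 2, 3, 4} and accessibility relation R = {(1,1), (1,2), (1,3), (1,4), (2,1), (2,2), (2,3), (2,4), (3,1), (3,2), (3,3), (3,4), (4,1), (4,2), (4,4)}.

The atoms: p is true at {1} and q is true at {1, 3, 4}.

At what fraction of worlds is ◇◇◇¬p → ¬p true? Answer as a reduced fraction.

3/4

1: ◇◇◇¬p is T, ¬p is F. ✗
2: ◇◇◇¬p is T, ¬p is T. ✓
3: ◇◇◇¬p is T, ¬p is T. ✓
4: ◇◇◇¬p is T, ¬p is T. ✓
That's 3 of 4 worlds, so 3/4.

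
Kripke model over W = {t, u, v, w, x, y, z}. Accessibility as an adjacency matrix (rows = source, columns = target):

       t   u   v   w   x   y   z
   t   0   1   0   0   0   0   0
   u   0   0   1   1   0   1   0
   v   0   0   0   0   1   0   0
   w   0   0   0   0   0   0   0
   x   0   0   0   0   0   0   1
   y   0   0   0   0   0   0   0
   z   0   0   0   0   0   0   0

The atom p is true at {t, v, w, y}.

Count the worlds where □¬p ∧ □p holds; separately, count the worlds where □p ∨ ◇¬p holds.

For □¬p ∧ □p:
t: □¬p is T, □p is F. ✗
u: □¬p is F, □p is T. ✗
v: □¬p is T, □p is F. ✗
w: □¬p is T, □p is T. ✓
x: □¬p is T, □p is F. ✗
y: □¬p is T, □p is T. ✓
z: □¬p is T, □p is T. ✓
— 3 worlds.
For □p ∨ ◇¬p:
t: □p is F, ◇¬p is T. ✓
u: □p is T, ◇¬p is F. ✓
v: □p is F, ◇¬p is T. ✓
w: □p is T, ◇¬p is F. ✓
x: □p is F, ◇¬p is T. ✓
y: □p is T, ◇¬p is F. ✓
z: □p is T, ◇¬p is F. ✓
— 7 worlds.

3 and 7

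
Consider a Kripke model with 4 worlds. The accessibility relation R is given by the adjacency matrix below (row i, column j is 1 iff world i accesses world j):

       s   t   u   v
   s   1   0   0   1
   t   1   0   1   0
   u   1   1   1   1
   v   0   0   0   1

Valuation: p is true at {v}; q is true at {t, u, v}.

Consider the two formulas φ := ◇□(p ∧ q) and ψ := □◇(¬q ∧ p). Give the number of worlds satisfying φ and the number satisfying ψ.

3 and 0

For ◇□(p ∧ q):
s: successors {s, v}; □(p ∧ q) there: s:F, v:T. ✓
t: successors {s, u}; □(p ∧ q) there: s:F, u:F. ✗
u: successors {s, t, u, v}; □(p ∧ q) there: s:F, t:F, u:F, v:T. ✓
v: successors {v}; □(p ∧ q) there: v:T. ✓
— 3 worlds.
For □◇(¬q ∧ p):
s: successors {s, v}; ◇(¬q ∧ p) there: s:F, v:F. ✗
t: successors {s, u}; ◇(¬q ∧ p) there: s:F, u:F. ✗
u: successors {s, t, u, v}; ◇(¬q ∧ p) there: s:F, t:F, u:F, v:F. ✗
v: successors {v}; ◇(¬q ∧ p) there: v:F. ✗
— 0 worlds.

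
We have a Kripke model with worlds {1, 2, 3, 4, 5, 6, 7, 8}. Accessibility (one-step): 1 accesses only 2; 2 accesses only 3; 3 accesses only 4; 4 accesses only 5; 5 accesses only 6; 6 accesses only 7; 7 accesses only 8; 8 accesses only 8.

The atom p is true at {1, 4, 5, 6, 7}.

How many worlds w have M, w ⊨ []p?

1: successors {2}; p there: 2:F. ✗
2: successors {3}; p there: 3:F. ✗
3: successors {4}; p there: 4:T. ✓
4: successors {5}; p there: 5:T. ✓
5: successors {6}; p there: 6:T. ✓
6: successors {7}; p there: 7:T. ✓
7: successors {8}; p there: 8:F. ✗
8: successors {8}; p there: 8:F. ✗
Satisfying worlds: {3, 4, 5, 6}.

4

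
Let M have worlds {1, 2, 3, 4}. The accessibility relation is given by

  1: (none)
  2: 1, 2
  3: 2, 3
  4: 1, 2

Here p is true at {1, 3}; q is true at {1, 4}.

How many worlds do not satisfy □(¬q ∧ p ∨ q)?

3

1: no successors, so □(¬q ∧ p ∨ q) holds vacuously. ✓
2: successors {1, 2}; ¬q ∧ p ∨ q there: 1:T, 2:F. ✗
3: successors {2, 3}; ¬q ∧ p ∨ q there: 2:F, 3:T. ✗
4: successors {1, 2}; ¬q ∧ p ∨ q there: 1:T, 2:F. ✗
Satisfying worlds: {1}.
So □(¬q ∧ p ∨ q) fails at the other 3 worlds.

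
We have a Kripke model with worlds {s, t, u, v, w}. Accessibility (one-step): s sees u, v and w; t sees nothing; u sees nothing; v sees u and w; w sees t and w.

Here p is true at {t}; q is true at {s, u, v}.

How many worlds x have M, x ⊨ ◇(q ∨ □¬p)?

s: successors {u, v, w}; q ∨ □¬p there: u:T, v:T, w:F. ✓
t: no successors, so ◇(q ∨ □¬p) fails. ✗
u: no successors, so ◇(q ∨ □¬p) fails. ✗
v: successors {u, w}; q ∨ □¬p there: u:T, w:F. ✓
w: successors {t, w}; q ∨ □¬p there: t:T, w:F. ✓
Satisfying worlds: {s, v, w}.

3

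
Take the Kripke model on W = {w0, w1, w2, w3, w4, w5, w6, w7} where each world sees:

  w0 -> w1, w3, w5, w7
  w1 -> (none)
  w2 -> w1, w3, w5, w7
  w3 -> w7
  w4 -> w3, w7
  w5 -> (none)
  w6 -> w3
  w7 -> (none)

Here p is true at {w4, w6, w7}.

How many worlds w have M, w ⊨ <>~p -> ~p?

w0: <>~p is T, ~p is T. ✓
w1: <>~p is F, ~p is T. ✓
w2: <>~p is T, ~p is T. ✓
w3: <>~p is F, ~p is T. ✓
w4: <>~p is T, ~p is F. ✗
w5: <>~p is F, ~p is T. ✓
w6: <>~p is T, ~p is F. ✗
w7: <>~p is F, ~p is F. ✓
Satisfying worlds: {w0, w1, w2, w3, w5, w7}.

6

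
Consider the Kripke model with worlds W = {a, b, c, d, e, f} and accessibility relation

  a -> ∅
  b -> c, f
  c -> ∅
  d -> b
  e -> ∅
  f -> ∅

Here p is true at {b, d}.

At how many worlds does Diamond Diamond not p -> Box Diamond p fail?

1

a: Diamond Diamond not p is F, Box Diamond p is T. ✓
b: Diamond Diamond not p is F, Box Diamond p is F. ✓
c: Diamond Diamond not p is F, Box Diamond p is T. ✓
d: Diamond Diamond not p is T, Box Diamond p is F. ✗
e: Diamond Diamond not p is F, Box Diamond p is T. ✓
f: Diamond Diamond not p is F, Box Diamond p is T. ✓
Satisfying worlds: {a, b, c, e, f}.
So Diamond Diamond not p -> Box Diamond p fails at the other 1 world.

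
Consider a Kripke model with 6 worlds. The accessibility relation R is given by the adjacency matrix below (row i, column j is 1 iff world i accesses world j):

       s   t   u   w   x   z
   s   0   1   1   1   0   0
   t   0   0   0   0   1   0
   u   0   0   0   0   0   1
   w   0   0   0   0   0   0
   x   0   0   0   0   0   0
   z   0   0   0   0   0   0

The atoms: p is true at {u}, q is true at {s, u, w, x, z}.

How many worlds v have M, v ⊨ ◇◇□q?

s: successors {t, u, w}; ◇□q there: t:T, u:T, w:F. ✓
t: successors {x}; ◇□q there: x:F. ✗
u: successors {z}; ◇□q there: z:F. ✗
w: no successors, so ◇◇□q fails. ✗
x: no successors, so ◇◇□q fails. ✗
z: no successors, so ◇◇□q fails. ✗
Satisfying worlds: {s}.

1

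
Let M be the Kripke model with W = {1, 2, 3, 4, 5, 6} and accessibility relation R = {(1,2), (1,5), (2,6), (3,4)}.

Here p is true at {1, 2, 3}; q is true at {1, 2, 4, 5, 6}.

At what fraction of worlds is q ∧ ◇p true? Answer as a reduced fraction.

1: q is T, ◇p is T. ✓
2: q is T, ◇p is F. ✗
3: q is F, ◇p is F. ✗
4: q is T, ◇p is F. ✗
5: q is T, ◇p is F. ✗
6: q is T, ◇p is F. ✗
That's 1 of 6 worlds, so 1/6.

1/6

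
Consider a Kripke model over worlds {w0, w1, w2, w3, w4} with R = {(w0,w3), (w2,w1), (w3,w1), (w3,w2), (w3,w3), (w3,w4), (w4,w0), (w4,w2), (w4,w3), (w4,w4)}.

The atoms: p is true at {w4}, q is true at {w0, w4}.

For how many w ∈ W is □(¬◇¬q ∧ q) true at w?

1

w0: successors {w3}; ¬◇¬q ∧ q there: w3:F. ✗
w1: no successors, so □(¬◇¬q ∧ q) holds vacuously. ✓
w2: successors {w1}; ¬◇¬q ∧ q there: w1:F. ✗
w3: successors {w1, w2, w3, w4}; ¬◇¬q ∧ q there: w1:F, w2:F, w3:F, w4:F. ✗
w4: successors {w0, w2, w3, w4}; ¬◇¬q ∧ q there: w0:F, w2:F, w3:F, w4:F. ✗
Satisfying worlds: {w1}.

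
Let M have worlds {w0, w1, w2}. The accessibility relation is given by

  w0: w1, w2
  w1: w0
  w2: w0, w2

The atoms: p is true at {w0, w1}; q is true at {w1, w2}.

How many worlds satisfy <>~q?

w0: successors {w1, w2}; ~q there: w1:F, w2:F. ✗
w1: successors {w0}; ~q there: w0:T. ✓
w2: successors {w0, w2}; ~q there: w0:T, w2:F. ✓
Satisfying worlds: {w1, w2}.

2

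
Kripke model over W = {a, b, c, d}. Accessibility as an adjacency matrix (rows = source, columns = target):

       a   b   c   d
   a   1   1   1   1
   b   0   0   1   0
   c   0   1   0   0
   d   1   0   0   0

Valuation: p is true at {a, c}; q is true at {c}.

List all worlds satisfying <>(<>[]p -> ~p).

{a, c}

a: successors {a, b, c, d}; <>[]p -> ~p there: a:F, b:T, c:F, d:T. ✓
b: successors {c}; <>[]p -> ~p there: c:F. ✗
c: successors {b}; <>[]p -> ~p there: b:T. ✓
d: successors {a}; <>[]p -> ~p there: a:F. ✗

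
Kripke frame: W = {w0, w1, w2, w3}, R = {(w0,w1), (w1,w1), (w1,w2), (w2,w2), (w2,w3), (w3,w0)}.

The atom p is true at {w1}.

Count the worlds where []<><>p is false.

w0: successors {w1}; <><>p there: w1:T. ✓
w1: successors {w1, w2}; <><>p there: w1:T, w2:F. ✗
w2: successors {w2, w3}; <><>p there: w2:F, w3:T. ✗
w3: successors {w0}; <><>p there: w0:T. ✓
Satisfying worlds: {w0, w3}.
So []<><>p fails at the other 2 worlds.

2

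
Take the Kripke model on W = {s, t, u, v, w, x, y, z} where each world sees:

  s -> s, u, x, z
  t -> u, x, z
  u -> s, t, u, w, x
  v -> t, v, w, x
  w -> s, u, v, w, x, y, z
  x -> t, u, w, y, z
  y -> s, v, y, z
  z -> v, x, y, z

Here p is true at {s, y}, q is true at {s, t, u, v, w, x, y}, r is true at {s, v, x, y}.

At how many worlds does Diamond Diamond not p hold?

s: successors {s, u, x, z}; Diamond not p there: s:T, u:T, x:T, z:T. ✓
t: successors {u, x, z}; Diamond not p there: u:T, x:T, z:T. ✓
u: successors {s, t, u, w, x}; Diamond not p there: s:T, t:T, u:T, w:T, x:T. ✓
v: successors {t, v, w, x}; Diamond not p there: t:T, v:T, w:T, x:T. ✓
w: successors {s, u, v, w, x, y, z}; Diamond not p there: s:T, u:T, v:T, w:T, x:T, y:T, z:T. ✓
x: successors {t, u, w, y, z}; Diamond not p there: t:T, u:T, w:T, y:T, z:T. ✓
y: successors {s, v, y, z}; Diamond not p there: s:T, v:T, y:T, z:T. ✓
z: successors {v, x, y, z}; Diamond not p there: v:T, x:T, y:T, z:T. ✓
Satisfying worlds: {s, t, u, v, w, x, y, z}.

8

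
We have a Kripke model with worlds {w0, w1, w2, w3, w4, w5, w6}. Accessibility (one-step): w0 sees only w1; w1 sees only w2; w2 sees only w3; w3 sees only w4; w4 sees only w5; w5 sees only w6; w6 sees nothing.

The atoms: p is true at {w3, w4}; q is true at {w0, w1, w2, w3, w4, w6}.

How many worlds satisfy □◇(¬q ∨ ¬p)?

4

w0: successors {w1}; ◇(¬q ∨ ¬p) there: w1:T. ✓
w1: successors {w2}; ◇(¬q ∨ ¬p) there: w2:F. ✗
w2: successors {w3}; ◇(¬q ∨ ¬p) there: w3:F. ✗
w3: successors {w4}; ◇(¬q ∨ ¬p) there: w4:T. ✓
w4: successors {w5}; ◇(¬q ∨ ¬p) there: w5:T. ✓
w5: successors {w6}; ◇(¬q ∨ ¬p) there: w6:F. ✗
w6: no successors, so □◇(¬q ∨ ¬p) holds vacuously. ✓
Satisfying worlds: {w0, w3, w4, w6}.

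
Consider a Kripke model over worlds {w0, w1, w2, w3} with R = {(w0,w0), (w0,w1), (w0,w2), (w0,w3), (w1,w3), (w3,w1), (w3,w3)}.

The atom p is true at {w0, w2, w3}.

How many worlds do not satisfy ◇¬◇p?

w0: successors {w0, w1, w2, w3}; ¬◇p there: w0:F, w1:F, w2:T, w3:F. ✓
w1: successors {w3}; ¬◇p there: w3:F. ✗
w2: no successors, so ◇¬◇p fails. ✗
w3: successors {w1, w3}; ¬◇p there: w1:F, w3:F. ✗
Satisfying worlds: {w0}.
So ◇¬◇p fails at the other 3 worlds.

3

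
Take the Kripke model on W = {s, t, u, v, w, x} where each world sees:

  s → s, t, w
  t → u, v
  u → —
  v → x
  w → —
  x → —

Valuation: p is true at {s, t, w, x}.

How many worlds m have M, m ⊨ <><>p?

s: successors {s, t, w}; <>p there: s:T, t:F, w:F. ✓
t: successors {u, v}; <>p there: u:F, v:T. ✓
u: no successors, so <><>p fails. ✗
v: successors {x}; <>p there: x:F. ✗
w: no successors, so <><>p fails. ✗
x: no successors, so <><>p fails. ✗
Satisfying worlds: {s, t}.

2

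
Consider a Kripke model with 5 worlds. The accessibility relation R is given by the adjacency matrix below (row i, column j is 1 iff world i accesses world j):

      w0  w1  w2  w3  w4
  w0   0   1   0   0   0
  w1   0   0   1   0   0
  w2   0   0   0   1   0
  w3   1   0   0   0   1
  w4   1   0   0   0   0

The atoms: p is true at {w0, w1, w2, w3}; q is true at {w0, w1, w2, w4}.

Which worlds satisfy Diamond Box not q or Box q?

{w0, w1, w3, w4}

w0: Diamond Box not q is F, Box q is T. ✓
w1: Diamond Box not q is T, Box q is T. ✓
w2: Diamond Box not q is F, Box q is F. ✗
w3: Diamond Box not q is F, Box q is T. ✓
w4: Diamond Box not q is F, Box q is T. ✓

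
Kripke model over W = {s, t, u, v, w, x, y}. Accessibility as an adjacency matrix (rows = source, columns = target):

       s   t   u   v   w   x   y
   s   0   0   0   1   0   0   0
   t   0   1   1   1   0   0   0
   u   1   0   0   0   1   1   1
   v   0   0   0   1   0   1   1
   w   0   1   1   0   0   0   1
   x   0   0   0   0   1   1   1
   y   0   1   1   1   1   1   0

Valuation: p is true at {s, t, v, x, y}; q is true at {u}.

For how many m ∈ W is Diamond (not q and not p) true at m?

s: successors {v}; not q and not p there: v:F. ✗
t: successors {t, u, v}; not q and not p there: t:F, u:F, v:F. ✗
u: successors {s, w, x, y}; not q and not p there: s:F, w:T, x:F, y:F. ✓
v: successors {v, x, y}; not q and not p there: v:F, x:F, y:F. ✗
w: successors {t, u, y}; not q and not p there: t:F, u:F, y:F. ✗
x: successors {w, x, y}; not q and not p there: w:T, x:F, y:F. ✓
y: successors {t, u, v, w, x}; not q and not p there: t:F, u:F, v:F, w:T, x:F. ✓
Satisfying worlds: {u, x, y}.

3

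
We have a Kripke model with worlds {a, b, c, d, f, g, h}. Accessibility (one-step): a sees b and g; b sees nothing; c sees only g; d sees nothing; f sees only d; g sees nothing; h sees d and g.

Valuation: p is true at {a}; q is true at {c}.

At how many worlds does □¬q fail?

0

a: successors {b, g}; ¬q there: b:T, g:T. ✓
b: no successors, so □¬q holds vacuously. ✓
c: successors {g}; ¬q there: g:T. ✓
d: no successors, so □¬q holds vacuously. ✓
f: successors {d}; ¬q there: d:T. ✓
g: no successors, so □¬q holds vacuously. ✓
h: successors {d, g}; ¬q there: d:T, g:T. ✓
Satisfying worlds: {a, b, c, d, f, g, h}.
So □¬q fails at the other 0 worlds.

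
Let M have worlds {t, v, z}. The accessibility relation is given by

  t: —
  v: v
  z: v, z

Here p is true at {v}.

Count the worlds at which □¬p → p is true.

2

t: □¬p is T, p is F. ✗
v: □¬p is F, p is T. ✓
z: □¬p is F, p is F. ✓
Satisfying worlds: {v, z}.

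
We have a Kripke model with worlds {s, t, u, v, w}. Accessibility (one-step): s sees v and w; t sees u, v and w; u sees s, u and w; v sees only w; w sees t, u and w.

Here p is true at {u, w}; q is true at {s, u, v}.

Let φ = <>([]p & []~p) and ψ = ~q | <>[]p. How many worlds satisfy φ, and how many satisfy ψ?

For <>([]p & []~p):
s: successors {v, w}; []p & []~p there: v:F, w:F. ✗
t: successors {u, v, w}; []p & []~p there: u:F, v:F, w:F. ✗
u: successors {s, u, w}; []p & []~p there: s:F, u:F, w:F. ✗
v: successors {w}; []p & []~p there: w:F. ✗
w: successors {t, u, w}; []p & []~p there: t:F, u:F, w:F. ✗
— 0 worlds.
For ~q | <>[]p:
s: ~q is F, <>[]p is T. ✓
t: ~q is T, <>[]p is T. ✓
u: ~q is F, <>[]p is F. ✗
v: ~q is F, <>[]p is F. ✗
w: ~q is T, <>[]p is F. ✓
— 3 worlds.

0 and 3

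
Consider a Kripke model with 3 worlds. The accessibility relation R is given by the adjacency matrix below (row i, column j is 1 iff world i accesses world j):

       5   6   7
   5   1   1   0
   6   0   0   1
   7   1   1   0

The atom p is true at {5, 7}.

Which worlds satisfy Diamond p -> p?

{5, 7}

5: Diamond p is T, p is T. ✓
6: Diamond p is T, p is F. ✗
7: Diamond p is T, p is T. ✓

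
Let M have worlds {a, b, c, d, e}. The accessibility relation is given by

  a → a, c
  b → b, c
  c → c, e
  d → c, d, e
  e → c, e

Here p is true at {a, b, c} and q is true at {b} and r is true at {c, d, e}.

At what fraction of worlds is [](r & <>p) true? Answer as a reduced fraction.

a: successors {a, c}; r & <>p there: a:F, c:T. ✗
b: successors {b, c}; r & <>p there: b:F, c:T. ✗
c: successors {c, e}; r & <>p there: c:T, e:T. ✓
d: successors {c, d, e}; r & <>p there: c:T, d:T, e:T. ✓
e: successors {c, e}; r & <>p there: c:T, e:T. ✓
That's 3 of 5 worlds, so 3/5.

3/5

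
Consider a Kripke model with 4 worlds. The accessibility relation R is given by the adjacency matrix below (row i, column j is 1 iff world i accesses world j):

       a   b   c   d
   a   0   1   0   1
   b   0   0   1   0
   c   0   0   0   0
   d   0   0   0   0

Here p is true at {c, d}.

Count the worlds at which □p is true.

a: successors {b, d}; p there: b:F, d:T. ✗
b: successors {c}; p there: c:T. ✓
c: no successors, so □p holds vacuously. ✓
d: no successors, so □p holds vacuously. ✓
Satisfying worlds: {b, c, d}.

3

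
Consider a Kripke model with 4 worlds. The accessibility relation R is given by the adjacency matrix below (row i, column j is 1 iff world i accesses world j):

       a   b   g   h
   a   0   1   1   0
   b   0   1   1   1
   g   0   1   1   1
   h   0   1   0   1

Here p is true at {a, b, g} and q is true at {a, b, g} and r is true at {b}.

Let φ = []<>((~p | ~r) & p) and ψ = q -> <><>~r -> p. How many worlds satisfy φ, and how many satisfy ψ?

For []<>((~p | ~r) & p):
a: successors {b, g}; <>((~p | ~r) & p) there: b:T, g:T. ✓
b: successors {b, g, h}; <>((~p | ~r) & p) there: b:T, g:T, h:F. ✗
g: successors {b, g, h}; <>((~p | ~r) & p) there: b:T, g:T, h:F. ✗
h: successors {b, h}; <>((~p | ~r) & p) there: b:T, h:F. ✗
— 1 world.
For q -> <><>~r -> p:
a: q is T, <><>~r -> p is T. ✓
b: q is T, <><>~r -> p is T. ✓
g: q is T, <><>~r -> p is T. ✓
h: q is F, <><>~r -> p is F. ✓
— 4 worlds.

1 and 4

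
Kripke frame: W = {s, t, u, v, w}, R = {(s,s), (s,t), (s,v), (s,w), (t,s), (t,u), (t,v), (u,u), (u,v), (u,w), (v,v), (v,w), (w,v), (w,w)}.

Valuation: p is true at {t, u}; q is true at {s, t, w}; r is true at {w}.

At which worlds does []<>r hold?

s: successors {s, t, v, w}; <>r there: s:T, t:F, v:T, w:T. ✗
t: successors {s, u, v}; <>r there: s:T, u:T, v:T. ✓
u: successors {u, v, w}; <>r there: u:T, v:T, w:T. ✓
v: successors {v, w}; <>r there: v:T, w:T. ✓
w: successors {v, w}; <>r there: v:T, w:T. ✓

{t, u, v, w}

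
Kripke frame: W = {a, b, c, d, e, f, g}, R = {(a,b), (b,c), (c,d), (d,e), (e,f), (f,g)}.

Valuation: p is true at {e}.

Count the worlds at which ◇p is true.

a: successors {b}; p there: b:F. ✗
b: successors {c}; p there: c:F. ✗
c: successors {d}; p there: d:F. ✗
d: successors {e}; p there: e:T. ✓
e: successors {f}; p there: f:F. ✗
f: successors {g}; p there: g:F. ✗
g: no successors, so ◇p fails. ✗
Satisfying worlds: {d}.

1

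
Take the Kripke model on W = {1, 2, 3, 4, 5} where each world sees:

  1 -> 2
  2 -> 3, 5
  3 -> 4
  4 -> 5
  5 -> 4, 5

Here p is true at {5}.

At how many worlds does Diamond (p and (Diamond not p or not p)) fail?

2

1: successors {2}; p and (Diamond not p or not p) there: 2:F. ✗
2: successors {3, 5}; p and (Diamond not p or not p) there: 3:F, 5:T. ✓
3: successors {4}; p and (Diamond not p or not p) there: 4:F. ✗
4: successors {5}; p and (Diamond not p or not p) there: 5:T. ✓
5: successors {4, 5}; p and (Diamond not p or not p) there: 4:F, 5:T. ✓
Satisfying worlds: {2, 4, 5}.
So Diamond (p and (Diamond not p or not p)) fails at the other 2 worlds.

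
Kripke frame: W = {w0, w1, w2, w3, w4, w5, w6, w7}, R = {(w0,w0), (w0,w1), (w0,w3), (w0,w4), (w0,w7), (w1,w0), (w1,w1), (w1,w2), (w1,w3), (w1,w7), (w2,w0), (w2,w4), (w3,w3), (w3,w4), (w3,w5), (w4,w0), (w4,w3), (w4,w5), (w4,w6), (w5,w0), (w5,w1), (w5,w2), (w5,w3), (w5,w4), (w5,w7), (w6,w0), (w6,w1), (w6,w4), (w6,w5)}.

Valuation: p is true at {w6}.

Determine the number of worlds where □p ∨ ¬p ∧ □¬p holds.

w0: □p is F, ¬p ∧ □¬p is T. ✓
w1: □p is F, ¬p ∧ □¬p is T. ✓
w2: □p is F, ¬p ∧ □¬p is T. ✓
w3: □p is F, ¬p ∧ □¬p is T. ✓
w4: □p is F, ¬p ∧ □¬p is F. ✗
w5: □p is F, ¬p ∧ □¬p is T. ✓
w6: □p is F, ¬p ∧ □¬p is F. ✗
w7: □p is T, ¬p ∧ □¬p is T. ✓
Satisfying worlds: {w0, w1, w2, w3, w5, w7}.

6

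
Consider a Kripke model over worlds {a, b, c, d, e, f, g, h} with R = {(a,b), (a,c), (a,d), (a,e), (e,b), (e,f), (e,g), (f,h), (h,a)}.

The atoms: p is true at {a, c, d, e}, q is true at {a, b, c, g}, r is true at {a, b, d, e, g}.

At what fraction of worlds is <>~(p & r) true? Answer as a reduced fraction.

3/8

a: successors {b, c, d, e}; ~(p & r) there: b:T, c:T, d:F, e:F. ✓
b: no successors, so <>~(p & r) fails. ✗
c: no successors, so <>~(p & r) fails. ✗
d: no successors, so <>~(p & r) fails. ✗
e: successors {b, f, g}; ~(p & r) there: b:T, f:T, g:T. ✓
f: successors {h}; ~(p & r) there: h:T. ✓
g: no successors, so <>~(p & r) fails. ✗
h: successors {a}; ~(p & r) there: a:F. ✗
That's 3 of 8 worlds, so 3/8.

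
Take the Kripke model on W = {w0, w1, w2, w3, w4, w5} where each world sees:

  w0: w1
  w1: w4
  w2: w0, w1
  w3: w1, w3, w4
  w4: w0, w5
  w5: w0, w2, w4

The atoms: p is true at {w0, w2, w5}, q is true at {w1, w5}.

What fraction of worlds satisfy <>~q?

w0: successors {w1}; ~q there: w1:F. ✗
w1: successors {w4}; ~q there: w4:T. ✓
w2: successors {w0, w1}; ~q there: w0:T, w1:F. ✓
w3: successors {w1, w3, w4}; ~q there: w1:F, w3:T, w4:T. ✓
w4: successors {w0, w5}; ~q there: w0:T, w5:F. ✓
w5: successors {w0, w2, w4}; ~q there: w0:T, w2:T, w4:T. ✓
That's 5 of 6 worlds, so 5/6.

5/6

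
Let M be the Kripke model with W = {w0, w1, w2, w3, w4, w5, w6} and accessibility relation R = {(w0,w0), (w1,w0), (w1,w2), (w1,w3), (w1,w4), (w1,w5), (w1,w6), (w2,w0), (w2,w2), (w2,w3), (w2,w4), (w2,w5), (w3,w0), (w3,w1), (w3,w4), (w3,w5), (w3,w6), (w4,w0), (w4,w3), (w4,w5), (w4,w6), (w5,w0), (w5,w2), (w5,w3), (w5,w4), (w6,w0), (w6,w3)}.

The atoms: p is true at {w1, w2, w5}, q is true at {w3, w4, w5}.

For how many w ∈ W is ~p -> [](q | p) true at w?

3

w0: ~p is T, [](q | p) is F. ✗
w1: ~p is F, [](q | p) is F. ✓
w2: ~p is F, [](q | p) is F. ✓
w3: ~p is T, [](q | p) is F. ✗
w4: ~p is T, [](q | p) is F. ✗
w5: ~p is F, [](q | p) is F. ✓
w6: ~p is T, [](q | p) is F. ✗
Satisfying worlds: {w1, w2, w5}.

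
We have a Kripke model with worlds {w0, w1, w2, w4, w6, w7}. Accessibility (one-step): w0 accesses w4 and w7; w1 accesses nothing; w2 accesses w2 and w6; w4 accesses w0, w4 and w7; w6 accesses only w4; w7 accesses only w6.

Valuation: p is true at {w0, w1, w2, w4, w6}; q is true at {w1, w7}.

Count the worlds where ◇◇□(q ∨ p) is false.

1

w0: successors {w4, w7}; ◇□(q ∨ p) there: w4:T, w7:T. ✓
w1: no successors, so ◇◇□(q ∨ p) fails. ✗
w2: successors {w2, w6}; ◇□(q ∨ p) there: w2:T, w6:T. ✓
w4: successors {w0, w4, w7}; ◇□(q ∨ p) there: w0:T, w4:T, w7:T. ✓
w6: successors {w4}; ◇□(q ∨ p) there: w4:T. ✓
w7: successors {w6}; ◇□(q ∨ p) there: w6:T. ✓
Satisfying worlds: {w0, w2, w4, w6, w7}.
So ◇◇□(q ∨ p) fails at the other 1 world.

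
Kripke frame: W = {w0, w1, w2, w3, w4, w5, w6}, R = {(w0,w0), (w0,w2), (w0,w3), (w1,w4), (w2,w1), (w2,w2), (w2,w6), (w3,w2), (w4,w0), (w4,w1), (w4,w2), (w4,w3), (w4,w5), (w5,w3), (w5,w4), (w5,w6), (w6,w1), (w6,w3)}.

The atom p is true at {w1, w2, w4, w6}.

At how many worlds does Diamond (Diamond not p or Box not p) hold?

5

w0: successors {w0, w2, w3}; Diamond not p or Box not p there: w0:T, w2:F, w3:F. ✓
w1: successors {w4}; Diamond not p or Box not p there: w4:T. ✓
w2: successors {w1, w2, w6}; Diamond not p or Box not p there: w1:F, w2:F, w6:T. ✓
w3: successors {w2}; Diamond not p or Box not p there: w2:F. ✗
w4: successors {w0, w1, w2, w3, w5}; Diamond not p or Box not p there: w0:T, w1:F, w2:F, w3:F, w5:T. ✓
w5: successors {w3, w4, w6}; Diamond not p or Box not p there: w3:F, w4:T, w6:T. ✓
w6: successors {w1, w3}; Diamond not p or Box not p there: w1:F, w3:F. ✗
Satisfying worlds: {w0, w1, w2, w4, w5}.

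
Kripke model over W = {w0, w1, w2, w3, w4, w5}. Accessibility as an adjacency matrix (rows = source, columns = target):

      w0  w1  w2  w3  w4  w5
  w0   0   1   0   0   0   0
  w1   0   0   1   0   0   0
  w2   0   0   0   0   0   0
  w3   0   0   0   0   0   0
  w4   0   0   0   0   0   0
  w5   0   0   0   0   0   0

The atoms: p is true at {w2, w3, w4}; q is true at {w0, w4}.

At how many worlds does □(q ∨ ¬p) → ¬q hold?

4

w0: □(q ∨ ¬p) is T, ¬q is F. ✗
w1: □(q ∨ ¬p) is F, ¬q is T. ✓
w2: □(q ∨ ¬p) is T, ¬q is T. ✓
w3: □(q ∨ ¬p) is T, ¬q is T. ✓
w4: □(q ∨ ¬p) is T, ¬q is F. ✗
w5: □(q ∨ ¬p) is T, ¬q is T. ✓
Satisfying worlds: {w1, w2, w3, w5}.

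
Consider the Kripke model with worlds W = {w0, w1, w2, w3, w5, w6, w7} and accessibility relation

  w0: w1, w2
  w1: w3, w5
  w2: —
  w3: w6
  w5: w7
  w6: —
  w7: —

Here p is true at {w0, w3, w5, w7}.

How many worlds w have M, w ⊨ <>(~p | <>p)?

w0: successors {w1, w2}; ~p | <>p there: w1:T, w2:T. ✓
w1: successors {w3, w5}; ~p | <>p there: w3:F, w5:T. ✓
w2: no successors, so <>(~p | <>p) fails. ✗
w3: successors {w6}; ~p | <>p there: w6:T. ✓
w5: successors {w7}; ~p | <>p there: w7:F. ✗
w6: no successors, so <>(~p | <>p) fails. ✗
w7: no successors, so <>(~p | <>p) fails. ✗
Satisfying worlds: {w0, w1, w3}.

3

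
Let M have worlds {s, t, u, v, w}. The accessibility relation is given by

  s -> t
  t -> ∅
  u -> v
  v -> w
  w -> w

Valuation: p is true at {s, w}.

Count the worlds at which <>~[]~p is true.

3

s: successors {t}; ~[]~p there: t:F. ✗
t: no successors, so <>~[]~p fails. ✗
u: successors {v}; ~[]~p there: v:T. ✓
v: successors {w}; ~[]~p there: w:T. ✓
w: successors {w}; ~[]~p there: w:T. ✓
Satisfying worlds: {u, v, w}.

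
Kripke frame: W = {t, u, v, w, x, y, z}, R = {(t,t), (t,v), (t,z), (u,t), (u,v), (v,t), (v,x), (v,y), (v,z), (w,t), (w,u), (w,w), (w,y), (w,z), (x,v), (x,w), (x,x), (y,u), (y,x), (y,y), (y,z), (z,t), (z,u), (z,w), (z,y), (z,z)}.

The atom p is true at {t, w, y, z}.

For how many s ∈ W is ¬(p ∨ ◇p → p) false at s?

t: p ∨ ◇p → p is T. ✗
u: p ∨ ◇p → p is F. ✓
v: p ∨ ◇p → p is F. ✓
w: p ∨ ◇p → p is T. ✗
x: p ∨ ◇p → p is F. ✓
y: p ∨ ◇p → p is T. ✗
z: p ∨ ◇p → p is T. ✗
Satisfying worlds: {u, v, x}.
So ¬(p ∨ ◇p → p) fails at the other 4 worlds.

4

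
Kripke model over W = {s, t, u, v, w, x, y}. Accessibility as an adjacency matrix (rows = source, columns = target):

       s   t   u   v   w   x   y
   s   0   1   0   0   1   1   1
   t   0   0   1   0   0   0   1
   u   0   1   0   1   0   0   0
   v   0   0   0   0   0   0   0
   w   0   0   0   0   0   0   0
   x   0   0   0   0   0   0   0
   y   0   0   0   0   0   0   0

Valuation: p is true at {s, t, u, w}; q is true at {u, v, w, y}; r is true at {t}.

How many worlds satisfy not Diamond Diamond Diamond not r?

s: Diamond Diamond Diamond not r is T. ✗
t: Diamond Diamond Diamond not r is T. ✗
u: Diamond Diamond Diamond not r is T. ✗
v: Diamond Diamond Diamond not r is F. ✓
w: Diamond Diamond Diamond not r is F. ✓
x: Diamond Diamond Diamond not r is F. ✓
y: Diamond Diamond Diamond not r is F. ✓
Satisfying worlds: {v, w, x, y}.

4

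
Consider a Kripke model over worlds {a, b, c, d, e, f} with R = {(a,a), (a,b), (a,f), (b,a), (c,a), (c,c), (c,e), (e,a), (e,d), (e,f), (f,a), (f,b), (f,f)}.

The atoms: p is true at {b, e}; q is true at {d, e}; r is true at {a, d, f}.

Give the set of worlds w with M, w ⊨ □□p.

a: successors {a, b, f}; □p there: a:F, b:F, f:F. ✗
b: successors {a}; □p there: a:F. ✗
c: successors {a, c, e}; □p there: a:F, c:F, e:F. ✗
d: no successors, so □□p holds vacuously. ✓
e: successors {a, d, f}; □p there: a:F, d:T, f:F. ✗
f: successors {a, b, f}; □p there: a:F, b:F, f:F. ✗

{d}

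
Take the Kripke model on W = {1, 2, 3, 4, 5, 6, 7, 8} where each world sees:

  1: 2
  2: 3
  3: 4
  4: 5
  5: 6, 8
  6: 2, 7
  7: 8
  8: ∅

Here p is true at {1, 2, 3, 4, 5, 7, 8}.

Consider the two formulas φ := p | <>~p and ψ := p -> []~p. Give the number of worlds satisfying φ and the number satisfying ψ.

7 and 2

For p | <>~p:
1: p is T, <>~p is F. ✓
2: p is T, <>~p is F. ✓
3: p is T, <>~p is F. ✓
4: p is T, <>~p is F. ✓
5: p is T, <>~p is T. ✓
6: p is F, <>~p is F. ✗
7: p is T, <>~p is F. ✓
8: p is T, <>~p is F. ✓
— 7 worlds.
For p -> []~p:
1: p is T, []~p is F. ✗
2: p is T, []~p is F. ✗
3: p is T, []~p is F. ✗
4: p is T, []~p is F. ✗
5: p is T, []~p is F. ✗
6: p is F, []~p is F. ✓
7: p is T, []~p is F. ✗
8: p is T, []~p is T. ✓
— 2 worlds.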